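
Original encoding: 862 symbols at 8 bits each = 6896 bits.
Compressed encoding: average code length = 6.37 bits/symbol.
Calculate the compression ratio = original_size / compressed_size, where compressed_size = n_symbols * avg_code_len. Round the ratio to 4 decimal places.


original_size = n_symbols * orig_bits = 862 * 8 = 6896 bits
compressed_size = n_symbols * avg_code_len = 862 * 6.37 = 5490.94 bits
ratio = original_size / compressed_size = 6896 / 5490.94 = 1.2559

Compression ratio = 1.2559


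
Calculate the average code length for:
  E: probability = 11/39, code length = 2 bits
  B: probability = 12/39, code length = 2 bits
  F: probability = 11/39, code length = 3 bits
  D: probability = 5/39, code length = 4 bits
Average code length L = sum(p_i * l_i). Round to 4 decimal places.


Weighted contributions p_i * l_i:
  E: (11/39) * 2 = 22/39
  B: (12/39) * 2 = 24/39
  F: (11/39) * 3 = 33/39
  D: (5/39) * 4 = 20/39
Sum = (22 + 24 + 33 + 20)/39 = 99/39

L = 99/39 = 2.5385 bits/symbol


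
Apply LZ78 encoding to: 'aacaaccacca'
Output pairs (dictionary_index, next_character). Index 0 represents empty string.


LZ78 encoding steps:
Dictionary: {0: ''}
Step 1: w='' (idx 0), next='a' -> output (0, 'a'), add 'a' as idx 1
Step 2: w='a' (idx 1), next='c' -> output (1, 'c'), add 'ac' as idx 2
Step 3: w='a' (idx 1), next='a' -> output (1, 'a'), add 'aa' as idx 3
Step 4: w='' (idx 0), next='c' -> output (0, 'c'), add 'c' as idx 4
Step 5: w='c' (idx 4), next='a' -> output (4, 'a'), add 'ca' as idx 5
Step 6: w='c' (idx 4), next='c' -> output (4, 'c'), add 'cc' as idx 6
Step 7: w='a' (idx 1), end of input -> output (1, '')


Encoded: [(0, 'a'), (1, 'c'), (1, 'a'), (0, 'c'), (4, 'a'), (4, 'c'), (1, '')]


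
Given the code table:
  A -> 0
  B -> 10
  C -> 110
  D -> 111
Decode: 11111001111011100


Decoding:
111 -> D
110 -> C
0 -> A
111 -> D
10 -> B
111 -> D
0 -> A
0 -> A


Result: DCADBDAA


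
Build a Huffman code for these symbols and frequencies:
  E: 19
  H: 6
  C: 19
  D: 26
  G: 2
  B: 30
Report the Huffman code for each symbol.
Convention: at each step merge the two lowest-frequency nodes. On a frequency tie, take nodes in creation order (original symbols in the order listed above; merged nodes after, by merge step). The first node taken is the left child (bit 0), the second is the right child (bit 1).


Huffman tree construction:
Step 1: Merge G(2) + H(6) = 8
Step 2: Merge (G+H)(8) + E(19) = 27
Step 3: Merge C(19) + D(26) = 45
Step 4: Merge ((G+H)+E)(27) + B(30) = 57
Step 5: Merge (C+D)(45) + (((G+H)+E)+B)(57) = 102
Read each symbol's code off the tree from the root (left child = 0, right child = 1).

Codes:
  E: 101 (length 3)
  H: 1001 (length 4)
  C: 00 (length 2)
  D: 01 (length 2)
  G: 1000 (length 4)
  B: 11 (length 2)
Average code length: 239/102 = 2.3431 bits/symbol


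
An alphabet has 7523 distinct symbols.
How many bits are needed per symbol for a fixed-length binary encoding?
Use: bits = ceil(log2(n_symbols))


log2(7523) = 12.8771
Bracket: 2^12 = 4096 < 7523 <= 2^13 = 8192
So ceil(log2(7523)) = 13

bits = ceil(log2(7523)) = ceil(12.8771) = 13 bits


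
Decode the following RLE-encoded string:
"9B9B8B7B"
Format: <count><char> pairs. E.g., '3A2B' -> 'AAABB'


Expanding each <count><char> pair:
  9B -> 'BBBBBBBBB'
  9B -> 'BBBBBBBBB'
  8B -> 'BBBBBBBB'
  7B -> 'BBBBBBB'

Decoded = BBBBBBBBBBBBBBBBBBBBBBBBBBBBBBBBB


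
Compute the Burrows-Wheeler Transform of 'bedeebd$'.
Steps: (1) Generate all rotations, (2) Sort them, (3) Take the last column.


Rotations (sorted):
  0: $bedeebd -> last char: d
  1: bd$bedee -> last char: e
  2: bedeebd$ -> last char: $
  3: d$bedeeb -> last char: b
  4: deebd$be -> last char: e
  5: ebd$bede -> last char: e
  6: edeebd$b -> last char: b
  7: eebd$bed -> last char: d


BWT = de$beebd


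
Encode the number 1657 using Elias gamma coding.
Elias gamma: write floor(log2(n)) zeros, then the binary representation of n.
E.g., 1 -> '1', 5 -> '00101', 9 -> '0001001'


num_bits = floor(log2(1657)) + 1 = 11
leading_zeros = num_bits - 1 = 10
binary(1657) = 11001111001

Elias gamma(1657) = '0000000000' + '11001111001' = 000000000011001111001 (21 bits)


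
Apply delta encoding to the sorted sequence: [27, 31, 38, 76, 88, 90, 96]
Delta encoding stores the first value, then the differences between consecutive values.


First value: 27
Deltas:
  31 - 27 = 4
  38 - 31 = 7
  76 - 38 = 38
  88 - 76 = 12
  90 - 88 = 2
  96 - 90 = 6


Delta encoded: [27, 4, 7, 38, 12, 2, 6]


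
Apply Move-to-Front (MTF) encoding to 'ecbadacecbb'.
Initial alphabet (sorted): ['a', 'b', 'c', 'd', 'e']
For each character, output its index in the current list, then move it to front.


MTF encoding:
'e': index 4 in ['a', 'b', 'c', 'd', 'e'] -> ['e', 'a', 'b', 'c', 'd']
'c': index 3 in ['e', 'a', 'b', 'c', 'd'] -> ['c', 'e', 'a', 'b', 'd']
'b': index 3 in ['c', 'e', 'a', 'b', 'd'] -> ['b', 'c', 'e', 'a', 'd']
'a': index 3 in ['b', 'c', 'e', 'a', 'd'] -> ['a', 'b', 'c', 'e', 'd']
'd': index 4 in ['a', 'b', 'c', 'e', 'd'] -> ['d', 'a', 'b', 'c', 'e']
'a': index 1 in ['d', 'a', 'b', 'c', 'e'] -> ['a', 'd', 'b', 'c', 'e']
'c': index 3 in ['a', 'd', 'b', 'c', 'e'] -> ['c', 'a', 'd', 'b', 'e']
'e': index 4 in ['c', 'a', 'd', 'b', 'e'] -> ['e', 'c', 'a', 'd', 'b']
'c': index 1 in ['e', 'c', 'a', 'd', 'b'] -> ['c', 'e', 'a', 'd', 'b']
'b': index 4 in ['c', 'e', 'a', 'd', 'b'] -> ['b', 'c', 'e', 'a', 'd']
'b': index 0 in ['b', 'c', 'e', 'a', 'd'] -> ['b', 'c', 'e', 'a', 'd']


Output: [4, 3, 3, 3, 4, 1, 3, 4, 1, 4, 0]


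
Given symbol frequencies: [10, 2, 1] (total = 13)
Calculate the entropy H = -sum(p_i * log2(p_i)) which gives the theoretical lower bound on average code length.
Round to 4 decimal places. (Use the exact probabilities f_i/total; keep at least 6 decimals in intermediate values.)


Per-symbol terms -p_i * log2(p_i) with p_i = f_i/13:
  p = 10/13 = 0.769231: log2(p) = -0.378512, -p*log2(p) = 0.291163
  p = 2/13 = 0.153846: log2(p) = -2.700440, -p*log2(p) = 0.415452
  p = 1/13 = 0.076923: log2(p) = -3.700440, -p*log2(p) = 0.284649
H = 0.291163 + 0.415452 + 0.284649 = 0.991264

H = 0.9913 bits/symbol


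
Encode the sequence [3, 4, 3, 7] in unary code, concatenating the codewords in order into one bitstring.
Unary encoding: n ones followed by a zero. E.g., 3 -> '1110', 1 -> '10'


Encode each number as n ones followed by a terminating 0:
  3 -> 1110 (4 bits)
  4 -> 11110 (5 bits)
  3 -> 1110 (4 bits)
  7 -> 11111110 (8 bits)
Total length = 4 + 5 + 4 + 8 = 21 bits.

Unary([3, 4, 3, 7]) = 111011110111011111110 (21 bits)


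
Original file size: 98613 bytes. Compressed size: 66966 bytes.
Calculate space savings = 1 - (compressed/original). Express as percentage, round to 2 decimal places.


ratio = compressed/original = 66966/98613 = 0.679079
savings = 1 - ratio = 1 - 0.679079 = 0.320921
as a percentage: 0.320921 * 100 = 32.09%

Space savings = 1 - 66966/98613 = 32.09%


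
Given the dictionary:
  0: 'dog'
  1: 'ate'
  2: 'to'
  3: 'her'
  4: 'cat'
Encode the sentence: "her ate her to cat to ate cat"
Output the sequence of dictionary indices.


Look up each word in the dictionary:
  'her' -> 3
  'ate' -> 1
  'her' -> 3
  'to' -> 2
  'cat' -> 4
  'to' -> 2
  'ate' -> 1
  'cat' -> 4

Encoded: [3, 1, 3, 2, 4, 2, 1, 4]


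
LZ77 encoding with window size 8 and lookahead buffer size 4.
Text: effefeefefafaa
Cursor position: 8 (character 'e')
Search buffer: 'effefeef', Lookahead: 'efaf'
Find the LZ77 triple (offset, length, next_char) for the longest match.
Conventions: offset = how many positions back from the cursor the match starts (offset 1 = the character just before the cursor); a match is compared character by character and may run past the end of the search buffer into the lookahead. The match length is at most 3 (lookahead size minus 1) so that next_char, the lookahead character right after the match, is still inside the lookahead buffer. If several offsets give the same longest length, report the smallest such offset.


Try each offset into the search buffer:
  offset=1 (pos 7, char 'f'): match length 0
  offset=2 (pos 6, char 'e'): match length 2
  offset=3 (pos 5, char 'e'): match length 1
  offset=4 (pos 4, char 'f'): match length 0
  offset=5 (pos 3, char 'e'): match length 2
  offset=6 (pos 2, char 'f'): match length 0
  offset=7 (pos 1, char 'f'): match length 0
  offset=8 (pos 0, char 'e'): match length 2
Longest match has length 2, found at offsets 2, 5, 8; take the smallest, offset 2.
next_char = character at position 8 + 2 = 10 -> 'a'

Best match: offset=2, length=2 (matching 'ef' starting at position 6)
LZ77 triple: (2, 2, 'a')


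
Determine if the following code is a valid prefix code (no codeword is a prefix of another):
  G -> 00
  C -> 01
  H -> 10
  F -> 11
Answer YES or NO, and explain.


Checking each pair (does one codeword prefix another?):
  G='00' vs C='01': no prefix
  G='00' vs H='10': no prefix
  G='00' vs F='11': no prefix
  C='01' vs G='00': no prefix
  C='01' vs H='10': no prefix
  C='01' vs F='11': no prefix
  H='10' vs G='00': no prefix
  H='10' vs C='01': no prefix
  H='10' vs F='11': no prefix
  F='11' vs G='00': no prefix
  F='11' vs C='01': no prefix
  F='11' vs H='10': no prefix
No violation found over all pairs.

YES -- this is a valid prefix code. No codeword is a prefix of any other codeword.


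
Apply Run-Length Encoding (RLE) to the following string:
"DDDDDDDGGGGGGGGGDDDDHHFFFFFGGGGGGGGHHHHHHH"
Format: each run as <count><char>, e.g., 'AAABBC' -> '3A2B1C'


Scanning runs left to right:
  i=0: run of 'D' x 7 -> '7D'
  i=7: run of 'G' x 9 -> '9G'
  i=16: run of 'D' x 4 -> '4D'
  i=20: run of 'H' x 2 -> '2H'
  i=22: run of 'F' x 5 -> '5F'
  i=27: run of 'G' x 8 -> '8G'
  i=35: run of 'H' x 7 -> '7H'

RLE = 7D9G4D2H5F8G7H


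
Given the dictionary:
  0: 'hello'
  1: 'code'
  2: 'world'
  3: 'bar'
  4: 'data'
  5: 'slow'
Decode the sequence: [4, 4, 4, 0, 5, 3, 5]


Look up each index in the dictionary:
  4 -> 'data'
  4 -> 'data'
  4 -> 'data'
  0 -> 'hello'
  5 -> 'slow'
  3 -> 'bar'
  5 -> 'slow'

Decoded: "data data data hello slow bar slow"


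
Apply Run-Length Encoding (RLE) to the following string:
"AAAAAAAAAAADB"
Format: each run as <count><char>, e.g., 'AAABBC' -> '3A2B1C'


Scanning runs left to right:
  i=0: run of 'A' x 11 -> '11A'
  i=11: run of 'D' x 1 -> '1D'
  i=12: run of 'B' x 1 -> '1B'

RLE = 11A1D1B


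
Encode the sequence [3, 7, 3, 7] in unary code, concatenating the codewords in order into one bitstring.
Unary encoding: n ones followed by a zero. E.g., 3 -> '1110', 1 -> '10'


Encode each number as n ones followed by a terminating 0:
  3 -> 1110 (4 bits)
  7 -> 11111110 (8 bits)
  3 -> 1110 (4 bits)
  7 -> 11111110 (8 bits)
Total length = 4 + 8 + 4 + 8 = 24 bits.

Unary([3, 7, 3, 7]) = 111011111110111011111110 (24 bits)


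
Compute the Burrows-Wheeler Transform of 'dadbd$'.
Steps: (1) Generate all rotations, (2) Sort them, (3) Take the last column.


Rotations (sorted):
  0: $dadbd -> last char: d
  1: adbd$d -> last char: d
  2: bd$dad -> last char: d
  3: d$dadb -> last char: b
  4: dadbd$ -> last char: $
  5: dbd$da -> last char: a


BWT = dddb$a


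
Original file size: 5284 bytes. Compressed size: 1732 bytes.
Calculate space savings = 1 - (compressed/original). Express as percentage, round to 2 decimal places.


ratio = compressed/original = 1732/5284 = 0.327782
savings = 1 - ratio = 1 - 0.327782 = 0.672218
as a percentage: 0.672218 * 100 = 67.22%

Space savings = 1 - 1732/5284 = 67.22%


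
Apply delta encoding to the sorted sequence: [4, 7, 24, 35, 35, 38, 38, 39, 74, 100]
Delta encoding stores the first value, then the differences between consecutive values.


First value: 4
Deltas:
  7 - 4 = 3
  24 - 7 = 17
  35 - 24 = 11
  35 - 35 = 0
  38 - 35 = 3
  38 - 38 = 0
  39 - 38 = 1
  74 - 39 = 35
  100 - 74 = 26


Delta encoded: [4, 3, 17, 11, 0, 3, 0, 1, 35, 26]


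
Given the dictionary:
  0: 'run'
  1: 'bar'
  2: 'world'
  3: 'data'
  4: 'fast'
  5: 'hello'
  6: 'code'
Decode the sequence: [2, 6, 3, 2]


Look up each index in the dictionary:
  2 -> 'world'
  6 -> 'code'
  3 -> 'data'
  2 -> 'world'

Decoded: "world code data world"


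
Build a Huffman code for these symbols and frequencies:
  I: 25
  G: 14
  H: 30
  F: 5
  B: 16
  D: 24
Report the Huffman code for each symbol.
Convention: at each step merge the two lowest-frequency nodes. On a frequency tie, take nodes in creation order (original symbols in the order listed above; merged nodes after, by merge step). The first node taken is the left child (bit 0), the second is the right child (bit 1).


Huffman tree construction:
Step 1: Merge F(5) + G(14) = 19
Step 2: Merge B(16) + (F+G)(19) = 35
Step 3: Merge D(24) + I(25) = 49
Step 4: Merge H(30) + (B+(F+G))(35) = 65
Step 5: Merge (D+I)(49) + (H+(B+(F+G)))(65) = 114
Read each symbol's code off the tree from the root (left child = 0, right child = 1).

Codes:
  I: 01 (length 2)
  G: 1111 (length 4)
  H: 10 (length 2)
  F: 1110 (length 4)
  B: 110 (length 3)
  D: 00 (length 2)
Average code length: 282/114 = 2.4737 bits/symbol


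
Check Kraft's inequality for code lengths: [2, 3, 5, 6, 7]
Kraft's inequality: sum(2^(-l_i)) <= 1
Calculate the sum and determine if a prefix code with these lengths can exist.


Sum = 2^(-2) + 2^(-3) + 2^(-5) + 2^(-6) + 2^(-7)
    = 0.25 + 0.125 + 0.03125 + 0.015625 + 0.0078125
    = 55/128 = 0.4296875
Since 0.4296875 <= 1, Kraft's inequality IS satisfied.
A prefix code with these lengths CAN exist.

Kraft sum = 0.4296875. Satisfied.


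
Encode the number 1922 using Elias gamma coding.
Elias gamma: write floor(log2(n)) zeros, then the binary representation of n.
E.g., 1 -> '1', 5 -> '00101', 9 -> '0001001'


num_bits = floor(log2(1922)) + 1 = 11
leading_zeros = num_bits - 1 = 10
binary(1922) = 11110000010

Elias gamma(1922) = '0000000000' + '11110000010' = 000000000011110000010 (21 bits)


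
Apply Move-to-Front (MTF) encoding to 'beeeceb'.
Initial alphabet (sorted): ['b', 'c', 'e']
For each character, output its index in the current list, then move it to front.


MTF encoding:
'b': index 0 in ['b', 'c', 'e'] -> ['b', 'c', 'e']
'e': index 2 in ['b', 'c', 'e'] -> ['e', 'b', 'c']
'e': index 0 in ['e', 'b', 'c'] -> ['e', 'b', 'c']
'e': index 0 in ['e', 'b', 'c'] -> ['e', 'b', 'c']
'c': index 2 in ['e', 'b', 'c'] -> ['c', 'e', 'b']
'e': index 1 in ['c', 'e', 'b'] -> ['e', 'c', 'b']
'b': index 2 in ['e', 'c', 'b'] -> ['b', 'e', 'c']


Output: [0, 2, 0, 0, 2, 1, 2]


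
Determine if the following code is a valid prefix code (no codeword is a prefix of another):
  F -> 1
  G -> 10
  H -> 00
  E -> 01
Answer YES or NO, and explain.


Checking each pair (does one codeword prefix another?):
  F='1' vs G='10': prefix -- VIOLATION

NO -- this is NOT a valid prefix code. F (1) is a prefix of G (10).


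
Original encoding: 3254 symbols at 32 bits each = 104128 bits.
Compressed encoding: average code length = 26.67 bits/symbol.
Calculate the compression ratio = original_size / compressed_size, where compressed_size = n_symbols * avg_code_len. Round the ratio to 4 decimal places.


original_size = n_symbols * orig_bits = 3254 * 32 = 104128 bits
compressed_size = n_symbols * avg_code_len = 3254 * 26.67 = 86784.18 bits
ratio = original_size / compressed_size = 104128 / 86784.18 = 1.1999

Compression ratio = 1.1999


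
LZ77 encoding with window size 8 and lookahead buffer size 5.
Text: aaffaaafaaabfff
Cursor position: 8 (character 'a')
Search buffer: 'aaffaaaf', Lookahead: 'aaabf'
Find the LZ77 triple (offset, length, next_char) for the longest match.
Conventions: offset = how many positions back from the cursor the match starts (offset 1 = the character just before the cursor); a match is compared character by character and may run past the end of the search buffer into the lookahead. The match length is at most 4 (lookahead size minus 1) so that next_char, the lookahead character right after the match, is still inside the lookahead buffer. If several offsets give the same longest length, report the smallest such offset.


Try each offset into the search buffer:
  offset=1 (pos 7, char 'f'): match length 0
  offset=2 (pos 6, char 'a'): match length 1
  offset=3 (pos 5, char 'a'): match length 2
  offset=4 (pos 4, char 'a'): match length 3
  offset=5 (pos 3, char 'f'): match length 0
  offset=6 (pos 2, char 'f'): match length 0
  offset=7 (pos 1, char 'a'): match length 1
  offset=8 (pos 0, char 'a'): match length 2
Longest match has length 3 at offset 4.
next_char = character at position 8 + 3 = 11 -> 'b'

Best match: offset=4, length=3 (matching 'aaa' starting at position 4)
LZ77 triple: (4, 3, 'b')


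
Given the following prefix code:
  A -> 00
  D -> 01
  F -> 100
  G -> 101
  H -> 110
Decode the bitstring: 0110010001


Decoding step by step:
Bits 01 -> D
Bits 100 -> F
Bits 100 -> F
Bits 01 -> D


Decoded message: DFFD


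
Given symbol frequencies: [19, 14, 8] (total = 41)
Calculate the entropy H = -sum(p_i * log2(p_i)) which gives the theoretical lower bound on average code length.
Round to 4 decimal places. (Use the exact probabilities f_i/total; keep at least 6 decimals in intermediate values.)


Per-symbol terms -p_i * log2(p_i) with p_i = f_i/41:
  p = 19/41 = 0.463415: log2(p) = -1.109624, -p*log2(p) = 0.514216
  p = 14/41 = 0.341463: log2(p) = -1.550197, -p*log2(p) = 0.529336
  p = 8/41 = 0.195122: log2(p) = -2.357552, -p*log2(p) = 0.460010
H = 0.514216 + 0.529336 + 0.460010 = 1.503562

H = 1.5036 bits/symbol


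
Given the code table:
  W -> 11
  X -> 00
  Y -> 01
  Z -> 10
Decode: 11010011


Decoding:
11 -> W
01 -> Y
00 -> X
11 -> W


Result: WYXW


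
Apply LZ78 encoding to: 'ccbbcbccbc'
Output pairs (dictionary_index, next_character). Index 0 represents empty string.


LZ78 encoding steps:
Dictionary: {0: ''}
Step 1: w='' (idx 0), next='c' -> output (0, 'c'), add 'c' as idx 1
Step 2: w='c' (idx 1), next='b' -> output (1, 'b'), add 'cb' as idx 2
Step 3: w='' (idx 0), next='b' -> output (0, 'b'), add 'b' as idx 3
Step 4: w='cb' (idx 2), next='c' -> output (2, 'c'), add 'cbc' as idx 4
Step 5: w='cbc' (idx 4), end of input -> output (4, '')


Encoded: [(0, 'c'), (1, 'b'), (0, 'b'), (2, 'c'), (4, '')]


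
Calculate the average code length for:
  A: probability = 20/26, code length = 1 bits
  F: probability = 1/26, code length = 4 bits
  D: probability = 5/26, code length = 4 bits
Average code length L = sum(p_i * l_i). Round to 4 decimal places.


Weighted contributions p_i * l_i:
  A: (20/26) * 1 = 20/26
  F: (1/26) * 4 = 4/26
  D: (5/26) * 4 = 20/26
Sum = (20 + 4 + 20)/26 = 44/26

L = 44/26 = 1.6923 bits/symbol


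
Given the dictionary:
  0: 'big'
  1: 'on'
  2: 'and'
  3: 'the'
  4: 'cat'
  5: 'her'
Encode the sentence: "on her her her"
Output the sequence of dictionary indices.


Look up each word in the dictionary:
  'on' -> 1
  'her' -> 5
  'her' -> 5
  'her' -> 5

Encoded: [1, 5, 5, 5]


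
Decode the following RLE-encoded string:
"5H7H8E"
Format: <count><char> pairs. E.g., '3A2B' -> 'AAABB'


Expanding each <count><char> pair:
  5H -> 'HHHHH'
  7H -> 'HHHHHHH'
  8E -> 'EEEEEEEE'

Decoded = HHHHHHHHHHHHEEEEEEEE


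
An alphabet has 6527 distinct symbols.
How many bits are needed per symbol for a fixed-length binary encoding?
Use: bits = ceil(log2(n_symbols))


log2(6527) = 12.6722
Bracket: 2^12 = 4096 < 6527 <= 2^13 = 8192
So ceil(log2(6527)) = 13

bits = ceil(log2(6527)) = ceil(12.6722) = 13 bits


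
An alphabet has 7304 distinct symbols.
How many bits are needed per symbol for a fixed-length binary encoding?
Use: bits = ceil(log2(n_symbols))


log2(7304) = 12.8345
Bracket: 2^12 = 4096 < 7304 <= 2^13 = 8192
So ceil(log2(7304)) = 13

bits = ceil(log2(7304)) = ceil(12.8345) = 13 bits


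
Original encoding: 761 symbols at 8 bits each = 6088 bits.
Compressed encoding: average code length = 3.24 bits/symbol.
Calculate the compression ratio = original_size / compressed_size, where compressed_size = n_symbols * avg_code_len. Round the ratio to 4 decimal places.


original_size = n_symbols * orig_bits = 761 * 8 = 6088 bits
compressed_size = n_symbols * avg_code_len = 761 * 3.24 = 2465.64 bits
ratio = original_size / compressed_size = 6088 / 2465.64 = 2.4691

Compression ratio = 2.4691


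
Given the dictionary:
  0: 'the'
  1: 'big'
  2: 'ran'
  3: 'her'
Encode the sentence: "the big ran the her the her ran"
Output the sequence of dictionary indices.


Look up each word in the dictionary:
  'the' -> 0
  'big' -> 1
  'ran' -> 2
  'the' -> 0
  'her' -> 3
  'the' -> 0
  'her' -> 3
  'ran' -> 2

Encoded: [0, 1, 2, 0, 3, 0, 3, 2]


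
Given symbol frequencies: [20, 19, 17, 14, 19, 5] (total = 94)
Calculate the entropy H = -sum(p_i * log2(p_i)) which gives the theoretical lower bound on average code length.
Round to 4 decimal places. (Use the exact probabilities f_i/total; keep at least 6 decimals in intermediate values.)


Per-symbol terms -p_i * log2(p_i) with p_i = f_i/94:
  p = 20/94 = 0.212766: log2(p) = -2.232661, -p*log2(p) = 0.475034
  p = 19/94 = 0.202128: log2(p) = -2.306661, -p*log2(p) = 0.466240
  p = 17/94 = 0.180851: log2(p) = -2.467126, -p*log2(p) = 0.446182
  p = 14/94 = 0.148936: log2(p) = -2.747234, -p*log2(p) = 0.409163
  p = 19/94 = 0.202128: log2(p) = -2.306661, -p*log2(p) = 0.466240
  p = 5/94 = 0.053191: log2(p) = -4.232661, -p*log2(p) = 0.225142
H = 0.475034 + 0.466240 + 0.446182 + 0.409163 + 0.466240 + 0.225142 = 2.488001

H = 2.488 bits/symbol


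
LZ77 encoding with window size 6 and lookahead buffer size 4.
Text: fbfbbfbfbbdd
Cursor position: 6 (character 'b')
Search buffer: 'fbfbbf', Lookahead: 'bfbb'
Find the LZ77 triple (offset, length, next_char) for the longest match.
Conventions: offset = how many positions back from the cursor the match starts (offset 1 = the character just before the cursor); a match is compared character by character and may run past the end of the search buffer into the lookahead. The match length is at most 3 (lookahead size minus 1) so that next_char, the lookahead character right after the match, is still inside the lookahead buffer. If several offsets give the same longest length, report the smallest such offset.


Try each offset into the search buffer:
  offset=1 (pos 5, char 'f'): match length 0
  offset=2 (pos 4, char 'b'): match length 3
  offset=3 (pos 3, char 'b'): match length 1
  offset=4 (pos 2, char 'f'): match length 0
  offset=5 (pos 1, char 'b'): match length 3
  offset=6 (pos 0, char 'f'): match length 0
Longest match has length 3, found at offsets 2, 5; take the smallest, offset 2.
next_char = character at position 6 + 3 = 9 -> 'b'

Best match: offset=2, length=3 (matching 'bfb' starting at position 4)
LZ77 triple: (2, 3, 'b')


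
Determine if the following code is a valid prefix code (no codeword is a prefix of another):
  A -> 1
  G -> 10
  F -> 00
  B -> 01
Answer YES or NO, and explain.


Checking each pair (does one codeword prefix another?):
  A='1' vs G='10': prefix -- VIOLATION

NO -- this is NOT a valid prefix code. A (1) is a prefix of G (10).


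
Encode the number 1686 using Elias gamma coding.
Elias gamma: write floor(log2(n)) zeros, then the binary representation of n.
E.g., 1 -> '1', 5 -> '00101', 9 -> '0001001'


num_bits = floor(log2(1686)) + 1 = 11
leading_zeros = num_bits - 1 = 10
binary(1686) = 11010010110

Elias gamma(1686) = '0000000000' + '11010010110' = 000000000011010010110 (21 bits)


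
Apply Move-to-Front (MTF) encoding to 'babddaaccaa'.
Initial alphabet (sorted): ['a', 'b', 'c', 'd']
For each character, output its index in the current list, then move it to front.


MTF encoding:
'b': index 1 in ['a', 'b', 'c', 'd'] -> ['b', 'a', 'c', 'd']
'a': index 1 in ['b', 'a', 'c', 'd'] -> ['a', 'b', 'c', 'd']
'b': index 1 in ['a', 'b', 'c', 'd'] -> ['b', 'a', 'c', 'd']
'd': index 3 in ['b', 'a', 'c', 'd'] -> ['d', 'b', 'a', 'c']
'd': index 0 in ['d', 'b', 'a', 'c'] -> ['d', 'b', 'a', 'c']
'a': index 2 in ['d', 'b', 'a', 'c'] -> ['a', 'd', 'b', 'c']
'a': index 0 in ['a', 'd', 'b', 'c'] -> ['a', 'd', 'b', 'c']
'c': index 3 in ['a', 'd', 'b', 'c'] -> ['c', 'a', 'd', 'b']
'c': index 0 in ['c', 'a', 'd', 'b'] -> ['c', 'a', 'd', 'b']
'a': index 1 in ['c', 'a', 'd', 'b'] -> ['a', 'c', 'd', 'b']
'a': index 0 in ['a', 'c', 'd', 'b'] -> ['a', 'c', 'd', 'b']


Output: [1, 1, 1, 3, 0, 2, 0, 3, 0, 1, 0]


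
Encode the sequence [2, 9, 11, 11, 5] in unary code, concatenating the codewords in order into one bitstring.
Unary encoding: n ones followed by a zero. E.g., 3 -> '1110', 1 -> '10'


Encode each number as n ones followed by a terminating 0:
  2 -> 110 (3 bits)
  9 -> 1111111110 (10 bits)
  11 -> 111111111110 (12 bits)
  11 -> 111111111110 (12 bits)
  5 -> 111110 (6 bits)
Total length = 3 + 10 + 12 + 12 + 6 = 43 bits.

Unary([2, 9, 11, 11, 5]) = 1101111111110111111111110111111111110111110 (43 bits)


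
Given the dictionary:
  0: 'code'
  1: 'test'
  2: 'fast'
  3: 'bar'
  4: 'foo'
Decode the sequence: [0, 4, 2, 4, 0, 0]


Look up each index in the dictionary:
  0 -> 'code'
  4 -> 'foo'
  2 -> 'fast'
  4 -> 'foo'
  0 -> 'code'
  0 -> 'code'

Decoded: "code foo fast foo code code"


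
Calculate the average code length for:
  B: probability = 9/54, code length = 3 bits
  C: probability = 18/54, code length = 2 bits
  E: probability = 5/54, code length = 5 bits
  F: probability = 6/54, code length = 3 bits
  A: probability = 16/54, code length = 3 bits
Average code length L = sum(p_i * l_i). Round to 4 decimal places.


Weighted contributions p_i * l_i:
  B: (9/54) * 3 = 27/54
  C: (18/54) * 2 = 36/54
  E: (5/54) * 5 = 25/54
  F: (6/54) * 3 = 18/54
  A: (16/54) * 3 = 48/54
Sum = (27 + 36 + 25 + 18 + 48)/54 = 154/54

L = 154/54 = 2.8519 bits/symbol


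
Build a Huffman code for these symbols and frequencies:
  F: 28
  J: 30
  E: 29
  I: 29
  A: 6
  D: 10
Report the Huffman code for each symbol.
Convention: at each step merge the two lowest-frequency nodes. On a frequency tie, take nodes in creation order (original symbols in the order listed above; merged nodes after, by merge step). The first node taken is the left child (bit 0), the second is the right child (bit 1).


Huffman tree construction:
Step 1: Merge A(6) + D(10) = 16
Step 2: Merge (A+D)(16) + F(28) = 44
Step 3: Merge E(29) + I(29) = 58
Step 4: Merge J(30) + ((A+D)+F)(44) = 74
Step 5: Merge (E+I)(58) + (J+((A+D)+F))(74) = 132
Read each symbol's code off the tree from the root (left child = 0, right child = 1).

Codes:
  F: 111 (length 3)
  J: 10 (length 2)
  E: 00 (length 2)
  I: 01 (length 2)
  A: 1100 (length 4)
  D: 1101 (length 4)
Average code length: 324/132 = 2.4545 bits/symbol


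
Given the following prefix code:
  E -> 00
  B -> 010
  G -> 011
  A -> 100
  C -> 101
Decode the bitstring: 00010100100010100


Decoding step by step:
Bits 00 -> E
Bits 010 -> B
Bits 100 -> A
Bits 100 -> A
Bits 010 -> B
Bits 100 -> A


Decoded message: EBAABA


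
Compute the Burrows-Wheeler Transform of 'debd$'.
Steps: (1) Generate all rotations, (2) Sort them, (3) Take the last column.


Rotations (sorted):
  0: $debd -> last char: d
  1: bd$de -> last char: e
  2: d$deb -> last char: b
  3: debd$ -> last char: $
  4: ebd$d -> last char: d


BWT = deb$d


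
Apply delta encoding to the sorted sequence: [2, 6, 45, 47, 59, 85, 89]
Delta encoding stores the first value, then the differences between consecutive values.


First value: 2
Deltas:
  6 - 2 = 4
  45 - 6 = 39
  47 - 45 = 2
  59 - 47 = 12
  85 - 59 = 26
  89 - 85 = 4


Delta encoded: [2, 4, 39, 2, 12, 26, 4]


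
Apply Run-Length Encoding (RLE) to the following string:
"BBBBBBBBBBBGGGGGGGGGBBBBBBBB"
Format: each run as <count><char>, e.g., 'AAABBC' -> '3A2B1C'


Scanning runs left to right:
  i=0: run of 'B' x 11 -> '11B'
  i=11: run of 'G' x 9 -> '9G'
  i=20: run of 'B' x 8 -> '8B'

RLE = 11B9G8B


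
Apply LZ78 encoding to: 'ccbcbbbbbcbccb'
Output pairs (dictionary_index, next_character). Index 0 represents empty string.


LZ78 encoding steps:
Dictionary: {0: ''}
Step 1: w='' (idx 0), next='c' -> output (0, 'c'), add 'c' as idx 1
Step 2: w='c' (idx 1), next='b' -> output (1, 'b'), add 'cb' as idx 2
Step 3: w='cb' (idx 2), next='b' -> output (2, 'b'), add 'cbb' as idx 3
Step 4: w='' (idx 0), next='b' -> output (0, 'b'), add 'b' as idx 4
Step 5: w='b' (idx 4), next='b' -> output (4, 'b'), add 'bb' as idx 5
Step 6: w='cb' (idx 2), next='c' -> output (2, 'c'), add 'cbc' as idx 6
Step 7: w='cb' (idx 2), end of input -> output (2, '')


Encoded: [(0, 'c'), (1, 'b'), (2, 'b'), (0, 'b'), (4, 'b'), (2, 'c'), (2, '')]


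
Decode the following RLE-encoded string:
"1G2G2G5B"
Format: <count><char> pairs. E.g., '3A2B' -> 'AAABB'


Expanding each <count><char> pair:
  1G -> 'G'
  2G -> 'GG'
  2G -> 'GG'
  5B -> 'BBBBB'

Decoded = GGGGGBBBBB


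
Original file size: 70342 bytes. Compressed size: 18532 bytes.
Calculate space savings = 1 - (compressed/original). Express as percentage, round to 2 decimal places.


ratio = compressed/original = 18532/70342 = 0.263456
savings = 1 - ratio = 1 - 0.263456 = 0.736544
as a percentage: 0.736544 * 100 = 73.65%

Space savings = 1 - 18532/70342 = 73.65%


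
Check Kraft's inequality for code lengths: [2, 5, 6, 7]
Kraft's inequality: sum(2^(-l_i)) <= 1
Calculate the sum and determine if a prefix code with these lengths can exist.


Sum = 2^(-2) + 2^(-5) + 2^(-6) + 2^(-7)
    = 0.25 + 0.03125 + 0.015625 + 0.0078125
    = 39/128 = 0.3046875
Since 0.3046875 <= 1, Kraft's inequality IS satisfied.
A prefix code with these lengths CAN exist.

Kraft sum = 0.3046875. Satisfied.


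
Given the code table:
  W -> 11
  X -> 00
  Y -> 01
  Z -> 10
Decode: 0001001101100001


Decoding:
00 -> X
01 -> Y
00 -> X
11 -> W
01 -> Y
10 -> Z
00 -> X
01 -> Y


Result: XYXWYZXY


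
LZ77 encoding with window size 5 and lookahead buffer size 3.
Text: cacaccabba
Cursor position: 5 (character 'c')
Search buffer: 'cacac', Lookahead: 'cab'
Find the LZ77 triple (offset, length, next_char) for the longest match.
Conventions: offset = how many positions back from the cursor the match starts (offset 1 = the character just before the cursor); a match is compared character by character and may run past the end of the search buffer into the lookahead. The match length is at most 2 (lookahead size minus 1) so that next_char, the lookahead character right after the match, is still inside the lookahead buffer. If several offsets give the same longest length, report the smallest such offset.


Try each offset into the search buffer:
  offset=1 (pos 4, char 'c'): match length 1
  offset=2 (pos 3, char 'a'): match length 0
  offset=3 (pos 2, char 'c'): match length 2
  offset=4 (pos 1, char 'a'): match length 0
  offset=5 (pos 0, char 'c'): match length 2
Longest match has length 2, found at offsets 3, 5; take the smallest, offset 3.
next_char = character at position 5 + 2 = 7 -> 'b'

Best match: offset=3, length=2 (matching 'ca' starting at position 2)
LZ77 triple: (3, 2, 'b')


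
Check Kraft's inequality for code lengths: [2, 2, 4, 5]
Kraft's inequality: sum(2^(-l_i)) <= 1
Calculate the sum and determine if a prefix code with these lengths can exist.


Sum = 2^(-2) + 2^(-2) + 2^(-4) + 2^(-5)
    = 0.25 + 0.25 + 0.0625 + 0.03125
    = 19/32 = 0.59375
Since 0.59375 <= 1, Kraft's inequality IS satisfied.
A prefix code with these lengths CAN exist.

Kraft sum = 0.59375. Satisfied.


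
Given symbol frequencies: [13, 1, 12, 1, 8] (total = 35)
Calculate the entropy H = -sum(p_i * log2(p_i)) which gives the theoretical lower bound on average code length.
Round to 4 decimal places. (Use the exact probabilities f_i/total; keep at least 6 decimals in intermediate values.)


Per-symbol terms -p_i * log2(p_i) with p_i = f_i/35:
  p = 13/35 = 0.371429: log2(p) = -1.428843, -p*log2(p) = 0.530713
  p = 1/35 = 0.028571: log2(p) = -5.129283, -p*log2(p) = 0.146551
  p = 12/35 = 0.342857: log2(p) = -1.544321, -p*log2(p) = 0.529481
  p = 1/35 = 0.028571: log2(p) = -5.129283, -p*log2(p) = 0.146551
  p = 8/35 = 0.228571: log2(p) = -2.129283, -p*log2(p) = 0.486693
H = 0.530713 + 0.146551 + 0.529481 + 0.146551 + 0.486693 = 1.839989

H = 1.84 bits/symbol


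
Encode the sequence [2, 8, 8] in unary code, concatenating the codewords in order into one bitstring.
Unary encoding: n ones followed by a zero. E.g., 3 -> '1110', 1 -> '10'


Encode each number as n ones followed by a terminating 0:
  2 -> 110 (3 bits)
  8 -> 111111110 (9 bits)
  8 -> 111111110 (9 bits)
Total length = 3 + 9 + 9 = 21 bits.

Unary([2, 8, 8]) = 110111111110111111110 (21 bits)


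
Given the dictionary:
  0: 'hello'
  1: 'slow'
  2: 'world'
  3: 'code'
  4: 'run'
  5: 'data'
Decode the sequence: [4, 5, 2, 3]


Look up each index in the dictionary:
  4 -> 'run'
  5 -> 'data'
  2 -> 'world'
  3 -> 'code'

Decoded: "run data world code"


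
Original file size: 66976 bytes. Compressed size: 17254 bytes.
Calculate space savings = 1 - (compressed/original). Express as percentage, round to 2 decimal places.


ratio = compressed/original = 17254/66976 = 0.257615
savings = 1 - ratio = 1 - 0.257615 = 0.742385
as a percentage: 0.742385 * 100 = 74.24%

Space savings = 1 - 17254/66976 = 74.24%


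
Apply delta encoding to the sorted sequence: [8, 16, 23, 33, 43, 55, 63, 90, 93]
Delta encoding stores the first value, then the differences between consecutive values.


First value: 8
Deltas:
  16 - 8 = 8
  23 - 16 = 7
  33 - 23 = 10
  43 - 33 = 10
  55 - 43 = 12
  63 - 55 = 8
  90 - 63 = 27
  93 - 90 = 3


Delta encoded: [8, 8, 7, 10, 10, 12, 8, 27, 3]


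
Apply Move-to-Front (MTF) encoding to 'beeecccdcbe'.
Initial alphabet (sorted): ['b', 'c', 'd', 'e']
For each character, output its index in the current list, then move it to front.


MTF encoding:
'b': index 0 in ['b', 'c', 'd', 'e'] -> ['b', 'c', 'd', 'e']
'e': index 3 in ['b', 'c', 'd', 'e'] -> ['e', 'b', 'c', 'd']
'e': index 0 in ['e', 'b', 'c', 'd'] -> ['e', 'b', 'c', 'd']
'e': index 0 in ['e', 'b', 'c', 'd'] -> ['e', 'b', 'c', 'd']
'c': index 2 in ['e', 'b', 'c', 'd'] -> ['c', 'e', 'b', 'd']
'c': index 0 in ['c', 'e', 'b', 'd'] -> ['c', 'e', 'b', 'd']
'c': index 0 in ['c', 'e', 'b', 'd'] -> ['c', 'e', 'b', 'd']
'd': index 3 in ['c', 'e', 'b', 'd'] -> ['d', 'c', 'e', 'b']
'c': index 1 in ['d', 'c', 'e', 'b'] -> ['c', 'd', 'e', 'b']
'b': index 3 in ['c', 'd', 'e', 'b'] -> ['b', 'c', 'd', 'e']
'e': index 3 in ['b', 'c', 'd', 'e'] -> ['e', 'b', 'c', 'd']


Output: [0, 3, 0, 0, 2, 0, 0, 3, 1, 3, 3]


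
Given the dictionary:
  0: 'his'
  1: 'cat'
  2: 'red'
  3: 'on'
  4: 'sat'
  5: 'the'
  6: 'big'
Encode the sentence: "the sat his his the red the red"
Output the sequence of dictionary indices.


Look up each word in the dictionary:
  'the' -> 5
  'sat' -> 4
  'his' -> 0
  'his' -> 0
  'the' -> 5
  'red' -> 2
  'the' -> 5
  'red' -> 2

Encoded: [5, 4, 0, 0, 5, 2, 5, 2]


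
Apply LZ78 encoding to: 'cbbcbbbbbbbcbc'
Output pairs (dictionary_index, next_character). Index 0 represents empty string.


LZ78 encoding steps:
Dictionary: {0: ''}
Step 1: w='' (idx 0), next='c' -> output (0, 'c'), add 'c' as idx 1
Step 2: w='' (idx 0), next='b' -> output (0, 'b'), add 'b' as idx 2
Step 3: w='b' (idx 2), next='c' -> output (2, 'c'), add 'bc' as idx 3
Step 4: w='b' (idx 2), next='b' -> output (2, 'b'), add 'bb' as idx 4
Step 5: w='bb' (idx 4), next='b' -> output (4, 'b'), add 'bbb' as idx 5
Step 6: w='bb' (idx 4), next='c' -> output (4, 'c'), add 'bbc' as idx 6
Step 7: w='bc' (idx 3), end of input -> output (3, '')


Encoded: [(0, 'c'), (0, 'b'), (2, 'c'), (2, 'b'), (4, 'b'), (4, 'c'), (3, '')]


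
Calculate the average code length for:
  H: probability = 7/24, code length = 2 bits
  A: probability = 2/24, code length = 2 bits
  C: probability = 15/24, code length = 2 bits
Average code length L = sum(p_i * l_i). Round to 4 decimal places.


Weighted contributions p_i * l_i:
  H: (7/24) * 2 = 14/24
  A: (2/24) * 2 = 4/24
  C: (15/24) * 2 = 30/24
Sum = (14 + 4 + 30)/24 = 48/24

L = 48/24 = 2.0000 bits/symbol


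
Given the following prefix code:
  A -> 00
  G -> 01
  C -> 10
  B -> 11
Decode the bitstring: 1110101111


Decoding step by step:
Bits 11 -> B
Bits 10 -> C
Bits 10 -> C
Bits 11 -> B
Bits 11 -> B


Decoded message: BCCBB


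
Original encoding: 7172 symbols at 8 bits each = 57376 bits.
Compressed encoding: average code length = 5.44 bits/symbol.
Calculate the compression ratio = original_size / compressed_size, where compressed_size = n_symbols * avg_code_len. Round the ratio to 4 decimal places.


original_size = n_symbols * orig_bits = 7172 * 8 = 57376 bits
compressed_size = n_symbols * avg_code_len = 7172 * 5.44 = 39015.68 bits
ratio = original_size / compressed_size = 57376 / 39015.68 = 1.4706

Compression ratio = 1.4706


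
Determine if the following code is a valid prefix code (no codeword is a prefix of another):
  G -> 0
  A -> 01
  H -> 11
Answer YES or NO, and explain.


Checking each pair (does one codeword prefix another?):
  G='0' vs A='01': prefix -- VIOLATION

NO -- this is NOT a valid prefix code. G (0) is a prefix of A (01).


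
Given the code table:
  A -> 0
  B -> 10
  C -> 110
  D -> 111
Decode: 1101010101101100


Decoding:
110 -> C
10 -> B
10 -> B
10 -> B
110 -> C
110 -> C
0 -> A


Result: CBBBCCA


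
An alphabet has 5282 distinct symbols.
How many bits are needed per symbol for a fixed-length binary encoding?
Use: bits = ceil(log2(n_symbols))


log2(5282) = 12.3669
Bracket: 2^12 = 4096 < 5282 <= 2^13 = 8192
So ceil(log2(5282)) = 13

bits = ceil(log2(5282)) = ceil(12.3669) = 13 bits


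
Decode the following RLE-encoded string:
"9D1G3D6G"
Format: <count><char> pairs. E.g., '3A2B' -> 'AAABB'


Expanding each <count><char> pair:
  9D -> 'DDDDDDDDD'
  1G -> 'G'
  3D -> 'DDD'
  6G -> 'GGGGGG'

Decoded = DDDDDDDDDGDDDGGGGGG


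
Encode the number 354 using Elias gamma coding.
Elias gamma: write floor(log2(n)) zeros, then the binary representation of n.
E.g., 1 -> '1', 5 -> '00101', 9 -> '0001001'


num_bits = floor(log2(354)) + 1 = 9
leading_zeros = num_bits - 1 = 8
binary(354) = 101100010

Elias gamma(354) = '00000000' + '101100010' = 00000000101100010 (17 bits)


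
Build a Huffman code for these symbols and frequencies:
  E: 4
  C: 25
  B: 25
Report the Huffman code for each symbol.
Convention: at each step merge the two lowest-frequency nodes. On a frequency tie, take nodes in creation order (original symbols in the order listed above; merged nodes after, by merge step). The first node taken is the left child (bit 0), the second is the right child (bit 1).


Huffman tree construction:
Step 1: Merge E(4) + C(25) = 29
Step 2: Merge B(25) + (E+C)(29) = 54
Read each symbol's code off the tree from the root (left child = 0, right child = 1).

Codes:
  E: 10 (length 2)
  C: 11 (length 2)
  B: 0 (length 1)
Average code length: 83/54 = 1.5370 bits/symbol


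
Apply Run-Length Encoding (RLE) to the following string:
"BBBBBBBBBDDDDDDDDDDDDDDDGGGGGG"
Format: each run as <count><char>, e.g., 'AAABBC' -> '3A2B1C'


Scanning runs left to right:
  i=0: run of 'B' x 9 -> '9B'
  i=9: run of 'D' x 15 -> '15D'
  i=24: run of 'G' x 6 -> '6G'

RLE = 9B15D6G


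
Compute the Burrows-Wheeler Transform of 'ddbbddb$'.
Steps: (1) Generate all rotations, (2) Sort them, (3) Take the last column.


Rotations (sorted):
  0: $ddbbddb -> last char: b
  1: b$ddbbdd -> last char: d
  2: bbddb$dd -> last char: d
  3: bddb$ddb -> last char: b
  4: db$ddbbd -> last char: d
  5: dbbddb$d -> last char: d
  6: ddb$ddbb -> last char: b
  7: ddbbddb$ -> last char: $


BWT = bddbddb$


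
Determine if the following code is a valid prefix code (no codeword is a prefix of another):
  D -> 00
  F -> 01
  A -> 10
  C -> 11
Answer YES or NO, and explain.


Checking each pair (does one codeword prefix another?):
  D='00' vs F='01': no prefix
  D='00' vs A='10': no prefix
  D='00' vs C='11': no prefix
  F='01' vs D='00': no prefix
  F='01' vs A='10': no prefix
  F='01' vs C='11': no prefix
  A='10' vs D='00': no prefix
  A='10' vs F='01': no prefix
  A='10' vs C='11': no prefix
  C='11' vs D='00': no prefix
  C='11' vs F='01': no prefix
  C='11' vs A='10': no prefix
No violation found over all pairs.

YES -- this is a valid prefix code. No codeword is a prefix of any other codeword.
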